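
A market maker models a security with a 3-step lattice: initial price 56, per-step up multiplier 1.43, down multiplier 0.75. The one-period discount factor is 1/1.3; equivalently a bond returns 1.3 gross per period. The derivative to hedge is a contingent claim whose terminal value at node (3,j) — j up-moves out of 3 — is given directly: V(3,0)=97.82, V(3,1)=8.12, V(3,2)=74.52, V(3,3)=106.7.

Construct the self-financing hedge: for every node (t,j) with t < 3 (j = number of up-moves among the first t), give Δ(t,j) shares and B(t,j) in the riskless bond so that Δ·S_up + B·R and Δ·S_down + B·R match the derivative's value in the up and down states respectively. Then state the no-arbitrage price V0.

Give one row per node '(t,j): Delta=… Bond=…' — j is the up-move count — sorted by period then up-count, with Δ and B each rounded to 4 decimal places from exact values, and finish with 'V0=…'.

No-arbitrage ⇒ martingale measure with p* = (R−d)/(u−d) = 0.8088.
Terminal values V(3,·): V(3,0)=97.8200, V(3,1)=8.1200, V(3,2)=74.5200, V(3,3)=106.7000
(2,0): S=31.5000. Δ = (V_up−V_dn)/(S_up−S_dn) = (8.1200−97.8200)/(45.0450−23.6250) = -4.1877. V = [p*·8.1200 + (1−p*)·97.8200]/1.3 = 19.4373. B = V − Δ·S = 151.3491.
(2,1): S=60.0600. Δ = (V_up−V_dn)/(S_up−S_dn) = (74.5200−8.1200)/(85.8858−45.0450) = 1.6258. V = [p*·74.5200 + (1−p*)·8.1200]/1.3 = 47.5584. B = V − Δ·S = -50.0887.
(2,2): S=114.5144. Δ = (V_up−V_dn)/(S_up−S_dn) = (106.7000−74.5200)/(163.7556−85.8858) = 0.4133. V = [p*·106.7000 + (1−p*)·74.5200]/1.3 = 77.3446. B = V − Δ·S = 30.0210.
(1,0): S=42.0000. Δ = (V_up−V_dn)/(S_up−S_dn) = (47.5584−19.4373)/(60.0600−31.5000) = 0.9846. V = [p*·47.5584 + (1−p*)·19.4373]/1.3 = 32.4479. B = V − Δ·S = -8.9066.
(1,1): S=80.0800. Δ = (V_up−V_dn)/(S_up−S_dn) = (77.3446−47.5584)/(114.5144−60.0600) = 0.5470. V = [p*·77.3446 + (1−p*)·47.5584]/1.3 = 55.1155. B = V − Δ·S = 11.3123.
(0,0): S=56.0000. Δ = (V_up−V_dn)/(S_up−S_dn) = (55.1155−32.4479)/(80.0800−42.0000) = 0.5953. V = [p*·55.1155 + (1−p*)·32.4479]/1.3 = 39.0631. B = V − Δ·S = 5.7284.
The time-0 hedge costs 39.0631, which is the no-arbitrage price.

(0,0): Delta=0.5953 Bond=5.7284
(1,0): Delta=0.9846 Bond=-8.9066
(1,1): Delta=0.5470 Bond=11.3123
(2,0): Delta=-4.1877 Bond=151.3491
(2,1): Delta=1.6258 Bond=-50.0887
(2,2): Delta=0.4133 Bond=30.0210
V0=39.0631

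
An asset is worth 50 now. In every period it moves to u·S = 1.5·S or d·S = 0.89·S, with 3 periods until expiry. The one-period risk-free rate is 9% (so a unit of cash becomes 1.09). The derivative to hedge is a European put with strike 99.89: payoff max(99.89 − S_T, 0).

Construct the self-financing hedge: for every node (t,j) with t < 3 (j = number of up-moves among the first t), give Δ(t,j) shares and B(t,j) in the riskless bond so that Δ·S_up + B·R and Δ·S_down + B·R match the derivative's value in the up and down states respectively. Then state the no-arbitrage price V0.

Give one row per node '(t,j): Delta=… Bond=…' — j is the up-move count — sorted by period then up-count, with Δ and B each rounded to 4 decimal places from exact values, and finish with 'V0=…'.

(0,0): Delta=-0.7936 Bond=68.7250
(1,0): Delta=-0.9974 Bond=83.9808
(1,1): Delta=-0.5456 Bond=56.3157
(2,0): Delta=-1.0000 Bond=91.6422
(2,1): Delta=-0.9942 Bond=91.3276
(2,2): Delta=0.0000 Bond=0.0000
V0=29.0468

Under the risk-neutral measure, an up-move has probability p* = (R−d)/(u−d) = 0.3279 and values discount at R = 1.09.
Payoff layer (t=3): V(3,0)=64.6415, V(3,1)=40.4825, V(3,2)=0.0000, V(3,3)=0.0000
  t=2,j=0: stock 39.6050 → up 59.4075 (V=40.4825), down 35.2485 (V=64.6415). Price 52.0372; hedge Δ=-1.0000, bond B=91.6422.
  t=2,j=1: stock 66.7500 → up 100.1250 (V=0.0000), down 59.4075 (V=40.4825). Price 24.9629; hedge Δ=-0.9942, bond B=91.3276.
  t=2,j=2: stock 112.5000 → up 168.7500 (V=0.0000), down 100.1250 (V=0.0000). Price 0.0000; hedge Δ=0.0000, bond B=0.0000.
  t=1,j=0: stock 44.5000 → up 66.7500 (V=24.9629), down 39.6050 (V=52.0372). Price 39.5967; hedge Δ=-0.9974, bond B=83.9808.
  t=1,j=1: stock 75.0000 → up 112.5000 (V=0.0000), down 66.7500 (V=24.9629). Price 15.3930; hedge Δ=-0.5456, bond B=56.3157.
  t=0,j=0: stock 50.0000 → up 75.0000 (V=15.3930), down 44.5000 (V=39.5967). Price 29.0468; hedge Δ=-0.7936, bond B=68.7250.
Self-financing check: at every node Δ·S+B equals the discounted successor values.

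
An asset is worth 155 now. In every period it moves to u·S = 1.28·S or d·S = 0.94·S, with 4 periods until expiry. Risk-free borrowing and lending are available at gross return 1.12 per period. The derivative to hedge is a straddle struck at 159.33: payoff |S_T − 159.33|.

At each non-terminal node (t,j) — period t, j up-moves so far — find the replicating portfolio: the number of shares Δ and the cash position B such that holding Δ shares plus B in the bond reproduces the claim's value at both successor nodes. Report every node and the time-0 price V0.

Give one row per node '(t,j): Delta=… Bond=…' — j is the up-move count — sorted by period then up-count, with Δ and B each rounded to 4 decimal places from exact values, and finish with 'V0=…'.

Under the risk-neutral measure, an up-move has probability p* = (R−d)/(u−d) = 0.5294 and values discount at R = 1.12.
At expiry t=4: V(4,0)=38.3139, V(4,1)=5.4579, V(4,2)=65.0620, V(4,3)=146.2250, V(4,4)=256.7450
(3,0): S=128.7405. Δ = (V_up−V_dn)/(S_up−S_dn) = (5.4579−38.3139)/(164.7879−121.0161) = -0.7506. V = [p*·5.4579 + (1−p*)·38.3139]/1.12 = 18.6782. B = V − Δ·S = 115.3136.
(3,1): S=175.3062. Δ = (V_up−V_dn)/(S_up−S_dn) = (65.0620−5.4579)/(224.3920−164.7879) = 1.0000. V = [p*·65.0620 + (1−p*)·5.4579]/1.12 = 33.0473. B = V − Δ·S = -142.2589.
(3,2): S=238.7149. Δ = (V_up−V_dn)/(S_up−S_dn) = (146.2250−65.0620)/(305.5550−224.3920) = 1.0000. V = [p*·146.2250 + (1−p*)·65.0620]/1.12 = 96.4560. B = V − Δ·S = -142.2589.
(3,3): S=325.0586. Δ = (V_up−V_dn)/(S_up−S_dn) = (256.7450−146.2250)/(416.0750−305.5550) = 1.0000. V = [p*·256.7450 + (1−p*)·146.2250]/1.12 = 182.7996. B = V − Δ·S = -142.2589.
(2,0): S=136.9580. Δ = (V_up−V_dn)/(S_up−S_dn) = (33.0473−18.6782)/(175.3062−128.7405) = 0.3086. V = [p*·33.0473 + (1−p*)·18.6782]/1.12 = 23.4691. B = V − Δ·S = -18.7932.
(2,1): S=186.4960. Δ = (V_up−V_dn)/(S_up−S_dn) = (96.4560−33.0473)/(238.7149−175.3062) = 1.0000. V = [p*·96.4560 + (1−p*)·33.0473]/1.12 = 59.4791. B = V − Δ·S = -127.0169.
(2,2): S=253.9520. Δ = (V_up−V_dn)/(S_up−S_dn) = (182.7996−96.4560)/(325.0586−238.7149) = 1.0000. V = [p*·182.7996 + (1−p*)·96.4560]/1.12 = 126.9351. B = V − Δ·S = -127.0169.
(1,0): S=145.7000. Δ = (V_up−V_dn)/(S_up−S_dn) = (59.4791−23.4691)/(186.4960−136.9580) = 0.7269. V = [p*·59.4791 + (1−p*)·23.4691]/1.12 = 37.9761. B = V − Δ·S = -67.9358.
(1,1): S=198.4000. Δ = (V_up−V_dn)/(S_up−S_dn) = (126.9351−59.4791)/(253.9520−186.4960) = 1.0000. V = [p*·126.9351 + (1−p*)·59.4791]/1.12 = 84.9921. B = V − Δ·S = -113.4079.
(0,0): S=155.0000. Δ = (V_up−V_dn)/(S_up−S_dn) = (84.9921−37.9761)/(198.4000−145.7000) = 0.8921. V = [p*·84.9921 + (1−p*)·37.9761]/1.12 = 56.1311. B = V − Δ·S = -82.1511.
Root portfolio cost Δ·155+B reproduces V0=56.1311.

(0,0): Delta=0.8921 Bond=-82.1511
(1,0): Delta=0.7269 Bond=-67.9358
(1,1): Delta=1.0000 Bond=-113.4079
(2,0): Delta=0.3086 Bond=-18.7932
(2,1): Delta=1.0000 Bond=-127.0169
(2,2): Delta=1.0000 Bond=-127.0169
(3,0): Delta=-0.7506 Bond=115.3136
(3,1): Delta=1.0000 Bond=-142.2589
(3,2): Delta=1.0000 Bond=-142.2589
(3,3): Delta=1.0000 Bond=-142.2589
V0=56.1311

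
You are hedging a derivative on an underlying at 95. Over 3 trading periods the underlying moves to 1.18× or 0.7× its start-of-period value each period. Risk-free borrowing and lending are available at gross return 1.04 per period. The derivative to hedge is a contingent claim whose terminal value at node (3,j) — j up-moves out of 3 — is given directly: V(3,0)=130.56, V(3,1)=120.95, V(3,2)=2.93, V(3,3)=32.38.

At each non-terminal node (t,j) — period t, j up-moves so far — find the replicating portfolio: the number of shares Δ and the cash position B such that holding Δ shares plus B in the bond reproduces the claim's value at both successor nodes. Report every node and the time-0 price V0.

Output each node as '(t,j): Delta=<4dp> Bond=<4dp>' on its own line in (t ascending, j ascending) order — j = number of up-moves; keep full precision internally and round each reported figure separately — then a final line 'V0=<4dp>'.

Under the risk-neutral measure, an up-move has probability p* = (R−d)/(u−d) = 0.7083 and values discount at R = 1.04.
Terminal values V(3,·): V(3,0)=130.5600, V(3,1)=120.9500, V(3,2)=2.9300, V(3,3)=32.3800
  t=2,j=0: stock 46.5500 → up 54.9290 (V=120.9500), down 32.5850 (V=130.5600). Price 118.9932; hedge Δ=-0.4301, bond B=139.0140.
  t=2,j=1: stock 78.4700 → up 92.5946 (V=2.9300), down 54.9290 (V=120.9500). Price 35.9159; hedge Δ=-3.1334, bond B=281.7909.
  t=2,j=2: stock 132.2780 → up 156.0880 (V=32.3800), down 92.5946 (V=2.9300). Price 22.8754; hedge Δ=0.4638, bond B=-38.4788.
  t=1,j=0: stock 66.5000 → up 78.4700 (V=35.9159), down 46.5500 (V=118.9932). Price 57.8334; hedge Δ=-2.6027, bond B=230.9112.
  t=1,j=1: stock 112.1000 → up 132.2780 (V=22.8754), down 78.4700 (V=35.9159). Price 25.6528; hedge Δ=-0.2424, bond B=52.8204.
  t=0,j=0: stock 95.0000 → up 112.1000 (V=25.6528), down 66.5000 (V=57.8334). Price 33.6911; hedge Δ=-0.7057, bond B=100.7342.
Root portfolio cost Δ·95+B reproduces V0=33.6911.

(0,0): Delta=-0.7057 Bond=100.7342
(1,0): Delta=-2.6027 Bond=230.9112
(1,1): Delta=-0.2424 Bond=52.8204
(2,0): Delta=-0.4301 Bond=139.0140
(2,1): Delta=-3.1334 Bond=281.7909
(2,2): Delta=0.4638 Bond=-38.4788
V0=33.6911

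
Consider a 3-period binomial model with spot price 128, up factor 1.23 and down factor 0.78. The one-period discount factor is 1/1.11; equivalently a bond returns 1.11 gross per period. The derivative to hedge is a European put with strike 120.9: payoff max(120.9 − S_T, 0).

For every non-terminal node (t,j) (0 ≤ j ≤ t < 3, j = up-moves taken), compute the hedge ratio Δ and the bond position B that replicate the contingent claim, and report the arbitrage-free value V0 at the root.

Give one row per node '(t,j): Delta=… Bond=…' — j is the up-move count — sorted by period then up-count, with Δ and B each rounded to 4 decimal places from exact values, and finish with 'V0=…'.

The replicating-portfolio and risk-neutral prices coincide; use p* = (1.11−0.78)/(1.23−0.78) = 0.7333 for the latter.
Payoff layer (t=3): V(3,0)=60.1573, V(3,1)=25.1135, V(3,2)=0.0000, V(3,3)=0.0000
  t=2,j=0: stock 77.8752 → up 95.7865 (V=25.1135), down 60.7427 (V=60.1573). Price 31.0437; hedge Δ=-1.0000, bond B=108.9189.
  t=2,j=1: stock 122.8032 → up 151.0479 (V=0.0000), down 95.7865 (V=25.1135). Price 6.0333; hedge Δ=-0.4544, bond B=61.8411.
  t=2,j=2: stock 193.6512 → up 238.1910 (V=0.0000), down 151.0479 (V=0.0000). Price 0.0000; hedge Δ=0.0000, bond B=0.0000.
  t=1,j=0: stock 99.8400 → up 122.8032 (V=6.0333), down 77.8752 (V=31.0437). Price 11.4439; hedge Δ=-0.5567, bond B=67.0227.
  t=1,j=1: stock 157.4400 → up 193.6512 (V=0.0000), down 122.8032 (V=6.0333). Price 1.4494; hedge Δ=-0.0852, bond B=14.8567.
  t=0,j=0: stock 128.0000 → up 157.4400 (V=1.4494), down 99.8400 (V=11.4439). Price 3.7069; hedge Δ=-0.1735, bond B=25.9168.
The time-0 hedge costs 3.7069, which is the no-arbitrage price.

(0,0): Delta=-0.1735 Bond=25.9168
(1,0): Delta=-0.5567 Bond=67.0227
(1,1): Delta=-0.0852 Bond=14.8567
(2,0): Delta=-1.0000 Bond=108.9189
(2,1): Delta=-0.4544 Bond=61.8411
(2,2): Delta=0.0000 Bond=0.0000
V0=3.7069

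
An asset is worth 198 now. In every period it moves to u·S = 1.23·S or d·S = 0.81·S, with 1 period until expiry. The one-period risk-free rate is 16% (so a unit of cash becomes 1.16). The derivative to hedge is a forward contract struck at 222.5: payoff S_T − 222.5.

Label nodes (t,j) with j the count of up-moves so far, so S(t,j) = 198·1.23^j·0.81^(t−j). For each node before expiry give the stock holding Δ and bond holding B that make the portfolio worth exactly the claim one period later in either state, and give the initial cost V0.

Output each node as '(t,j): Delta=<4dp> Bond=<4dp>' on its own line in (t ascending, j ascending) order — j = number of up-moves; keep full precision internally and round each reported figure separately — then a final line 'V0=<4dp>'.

(0,0): Delta=1.0000 Bond=-191.8103
V0=6.1897

No-arbitrage ⇒ martingale measure with p* = (R−d)/(u−d) = 0.8333.
Terminal values V(1,·): V(1,0)=-62.1200, V(1,1)=21.0400
  t=0,j=0: stock 198.0000 → up 243.5400 (V=21.0400), down 160.3800 (V=-62.1200). Price 6.1897; hedge Δ=1.0000, bond B=-191.8103.
The time-0 hedge costs 6.1897, which is the no-arbitrage price.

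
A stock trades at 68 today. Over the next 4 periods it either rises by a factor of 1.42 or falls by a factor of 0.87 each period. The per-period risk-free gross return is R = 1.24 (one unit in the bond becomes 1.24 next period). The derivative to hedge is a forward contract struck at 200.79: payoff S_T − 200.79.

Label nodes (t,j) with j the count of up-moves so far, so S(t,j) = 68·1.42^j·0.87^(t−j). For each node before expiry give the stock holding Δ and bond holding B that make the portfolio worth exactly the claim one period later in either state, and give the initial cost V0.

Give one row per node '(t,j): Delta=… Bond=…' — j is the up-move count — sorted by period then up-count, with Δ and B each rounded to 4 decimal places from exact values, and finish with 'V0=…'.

Risk-neutral probability p* = (R−d)/(u−d) = (1.24−0.87)/(1.42−0.87) = 0.6727.
Payoff layer (t=4): V(4,0)=-161.8330, V(4,1)=-137.2050, V(4,2)=-97.0075, V(4,3)=-31.3979, V(4,4)=75.6891
Node (3,0) S=44.7782: V=(p*·-137.2050+(1−p*)·-161.8330)/1.24=-117.1492; Δ=(-137.2050−-161.8330)/(63.5850−38.9570)=1.0000; B=V−Δ·S=-161.9274
Node (3,1) S=73.0863: V=(p*·-97.0075+(1−p*)·-137.2050)/1.24=-88.8412; Δ=(-97.0075−-137.2050)/(103.7825−63.5850)=1.0000; B=V−Δ·S=-161.9274
Node (3,2) S=119.2902: V=(p*·-31.3979+(1−p*)·-97.0075)/1.24=-42.6372; Δ=(-31.3979−-97.0075)/(169.3921−103.7825)=1.0000; B=V−Δ·S=-161.9274
Node (3,3) S=194.7036: V=(p*·75.6891+(1−p*)·-31.3979)/1.24=32.7762; Δ=(75.6891−-31.3979)/(276.4791−169.3921)=1.0000; B=V−Δ·S=-161.9274
Node (2,0) S=51.4692: V=(p*·-88.8412+(1−p*)·-117.1492)/1.24=-79.1174; Δ=(-88.8412−-117.1492)/(73.0863−44.7782)=1.0000; B=V−Δ·S=-130.5866
Node (2,1) S=84.0072: V=(p*·-42.6372+(1−p*)·-88.8412)/1.24=-46.5794; Δ=(-42.6372−-88.8412)/(119.2902−73.0863)=1.0000; B=V−Δ·S=-130.5866
Node (2,2) S=137.1152: V=(p*·32.7762+(1−p*)·-42.6372)/1.24=6.5286; Δ=(32.7762−-42.6372)/(194.7036−119.2902)=1.0000; B=V−Δ·S=-130.5866
Node (1,0) S=59.1600: V=(p*·-46.5794+(1−p*)·-79.1174)/1.24=-46.1518; Δ=(-46.5794−-79.1174)/(84.0072−51.4692)=1.0000; B=V−Δ·S=-105.3118
Node (1,1) S=96.5600: V=(p*·6.5286+(1−p*)·-46.5794)/1.24=-8.7518; Δ=(6.5286−-46.5794)/(137.1152−84.0072)=1.0000; B=V−Δ·S=-105.3118
Node (0,0) S=68.0000: V=(p*·-8.7518+(1−p*)·-46.1518)/1.24=-16.9289; Δ=(-8.7518−-46.1518)/(96.5600−59.1600)=1.0000; B=V−Δ·S=-84.9289
Check: Δ(0,0)·S0 + B(0,0) = -16.9289 = V0.

(0,0): Delta=1.0000 Bond=-84.9289
(1,0): Delta=1.0000 Bond=-105.3118
(1,1): Delta=1.0000 Bond=-105.3118
(2,0): Delta=1.0000 Bond=-130.5866
(2,1): Delta=1.0000 Bond=-130.5866
(2,2): Delta=1.0000 Bond=-130.5866
(3,0): Delta=1.0000 Bond=-161.9274
(3,1): Delta=1.0000 Bond=-161.9274
(3,2): Delta=1.0000 Bond=-161.9274
(3,3): Delta=1.0000 Bond=-161.9274
V0=-16.9289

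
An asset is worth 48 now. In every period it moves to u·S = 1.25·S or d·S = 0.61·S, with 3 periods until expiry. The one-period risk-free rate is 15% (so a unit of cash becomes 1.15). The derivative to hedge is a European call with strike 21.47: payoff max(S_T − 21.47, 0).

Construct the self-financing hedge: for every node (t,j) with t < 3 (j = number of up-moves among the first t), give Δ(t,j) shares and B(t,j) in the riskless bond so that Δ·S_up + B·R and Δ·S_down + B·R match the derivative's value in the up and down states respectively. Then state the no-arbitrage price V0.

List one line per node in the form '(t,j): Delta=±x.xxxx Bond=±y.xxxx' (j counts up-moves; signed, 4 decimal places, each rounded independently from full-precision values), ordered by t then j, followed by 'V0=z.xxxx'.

(0,0): Delta=0.9936 Bond=-13.7853
(1,0): Delta=0.9233 Bond=-13.7942
(1,1): Delta=1.0000 Bond=-16.2344
(2,0): Delta=0.0749 Bond=-0.7095
(2,1): Delta=1.0000 Bond=-18.6696
(2,2): Delta=1.0000 Bond=-18.6696
V0=33.9097

Risk-neutral probability p* = (R−d)/(u−d) = (1.15−0.61)/(1.25−0.61) = 0.8437.
At expiry t=3: V(3,0)=0.0000, V(3,1)=0.8560, V(3,2)=24.2800, V(3,3)=72.2800
  t=2,j=0: stock 17.8608 → up 22.3260 (V=0.8560), down 10.8951 (V=0.0000). Price 0.6280; hedge Δ=0.0749, bond B=-0.7095.
  t=2,j=1: stock 36.6000 → up 45.7500 (V=24.2800), down 22.3260 (V=0.8560). Price 17.9304; hedge Δ=1.0000, bond B=-18.6696.
  t=2,j=2: stock 75.0000 → up 93.7500 (V=72.2800), down 45.7500 (V=24.2800). Price 56.3304; hedge Δ=1.0000, bond B=-18.6696.
  t=1,j=0: stock 29.2800 → up 36.6000 (V=17.9304), down 17.8608 (V=0.6280). Price 13.2408; hedge Δ=0.9233, bond B=-13.7942.
  t=1,j=1: stock 60.0000 → up 75.0000 (V=56.3304), down 36.6000 (V=17.9304). Price 43.7656; hedge Δ=1.0000, bond B=-16.2344.
  t=0,j=0: stock 48.0000 → up 60.0000 (V=43.7656), down 29.2800 (V=13.2408). Price 33.9097; hedge Δ=0.9936, bond B=-13.7853.
The time-0 hedge costs 33.9097, which is the no-arbitrage price.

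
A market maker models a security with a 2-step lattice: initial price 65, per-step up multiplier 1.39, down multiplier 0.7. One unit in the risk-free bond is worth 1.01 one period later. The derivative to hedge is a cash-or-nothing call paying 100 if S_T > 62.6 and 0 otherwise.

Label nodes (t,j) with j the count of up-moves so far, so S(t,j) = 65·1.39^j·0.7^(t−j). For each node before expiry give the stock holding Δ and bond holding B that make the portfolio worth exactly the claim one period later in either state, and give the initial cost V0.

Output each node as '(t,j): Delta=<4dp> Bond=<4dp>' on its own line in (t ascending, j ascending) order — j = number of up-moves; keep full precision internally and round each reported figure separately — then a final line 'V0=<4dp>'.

(0,0): Delta=1.2158 Bond=-10.7275
(1,0): Delta=3.1852 Bond=-100.4448
(1,1): Delta=0.0000 Bond=99.0099
V0=68.2975

Under the risk-neutral measure, an up-move has probability p* = (R−d)/(u−d) = 0.4493 and values discount at R = 1.01.
Terminal values V(2,·): V(2,0)=0.0000, V(2,1)=100.0000, V(2,2)=100.0000
Node (1,0) S=45.5000: V=(p*·100.0000+(1−p*)·0.0000)/1.01=44.4827; Δ=(100.0000−0.0000)/(63.2450−31.8500)=3.1852; B=V−Δ·S=-100.4448
Node (1,1) S=90.3500: V=(p*·100.0000+(1−p*)·100.0000)/1.01=99.0099; Δ=(100.0000−100.0000)/(125.5865−63.2450)=0.0000; B=V−Δ·S=99.0099
Node (0,0) S=65.0000: V=(p*·99.0099+(1−p*)·44.4827)/1.01=68.2975; Δ=(99.0099−44.4827)/(90.3500−45.5000)=1.2158; B=V−Δ·S=-10.7275
Each (Δ,B) replicates both successor values, so the strategy is self-financing and V0 is arbitrage-free.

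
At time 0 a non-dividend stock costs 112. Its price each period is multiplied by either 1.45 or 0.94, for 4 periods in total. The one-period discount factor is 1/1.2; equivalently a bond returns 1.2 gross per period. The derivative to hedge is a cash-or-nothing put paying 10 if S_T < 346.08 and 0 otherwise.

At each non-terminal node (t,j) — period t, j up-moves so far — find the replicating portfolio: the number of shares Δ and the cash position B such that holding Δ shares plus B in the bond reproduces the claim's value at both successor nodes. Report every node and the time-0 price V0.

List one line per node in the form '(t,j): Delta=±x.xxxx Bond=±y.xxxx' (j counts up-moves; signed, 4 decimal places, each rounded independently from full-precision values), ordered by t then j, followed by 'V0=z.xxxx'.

(0,0): Delta=-0.0134 Bond=6.0003
(1,0): Delta=0.0000 Bond=5.7870
(1,1): Delta=-0.0218 Bond=8.5592
(2,0): Delta=0.0000 Bond=6.9444
(2,1): Delta=0.0000 Bond=6.9444
(2,2): Delta=-0.0354 Bond=13.4697
(3,0): Delta=0.0000 Bond=8.3333
(3,1): Delta=0.0000 Bond=8.3333
(3,2): Delta=0.0000 Bond=8.3333
(3,3): Delta=-0.0574 Bond=23.6928
V0=4.4968

Since d<R<u, set p* = (R−d)/(u−d) = 0.5098; price each node as the discounted p*-expectation of its children.
Terminal payoffs: V(4,0)=10.0000, V(4,1)=10.0000, V(4,2)=10.0000, V(4,3)=10.0000, V(4,4)=0.0000
Node (3,0) S=93.0254: V=(p*·10.0000+(1−p*)·10.0000)/1.2=8.3333; Δ=(10.0000−10.0000)/(134.8868−87.4439)=0.0000; B=V−Δ·S=8.3333
Node (3,1) S=143.4966: V=(p*·10.0000+(1−p*)·10.0000)/1.2=8.3333; Δ=(10.0000−10.0000)/(208.0701−134.8868)=0.0000; B=V−Δ·S=8.3333
Node (3,2) S=221.3512: V=(p*·10.0000+(1−p*)·10.0000)/1.2=8.3333; Δ=(10.0000−10.0000)/(320.9592−208.0701)=0.0000; B=V−Δ·S=8.3333
Node (3,3) S=341.4460: V=(p*·0.0000+(1−p*)·10.0000)/1.2=4.0850; Δ=(0.0000−10.0000)/(495.0967−320.9592)=-0.0574; B=V−Δ·S=23.6928
Node (2,0) S=98.9632: V=(p*·8.3333+(1−p*)·8.3333)/1.2=6.9444; Δ=(8.3333−8.3333)/(143.4966−93.0254)=0.0000; B=V−Δ·S=6.9444
Node (2,1) S=152.6560: V=(p*·8.3333+(1−p*)·8.3333)/1.2=6.9444; Δ=(8.3333−8.3333)/(221.3512−143.4966)=0.0000; B=V−Δ·S=6.9444
Node (2,2) S=235.4800: V=(p*·4.0850+(1−p*)·8.3333)/1.2=5.1396; Δ=(4.0850−8.3333)/(341.4460−221.3512)=-0.0354; B=V−Δ·S=13.4697
Node (1,0) S=105.2800: V=(p*·6.9444+(1−p*)·6.9444)/1.2=5.7870; Δ=(6.9444−6.9444)/(152.6560−98.9632)=0.0000; B=V−Δ·S=5.7870
Node (1,1) S=162.4000: V=(p*·5.1396+(1−p*)·6.9444)/1.2=5.0203; Δ=(5.1396−6.9444)/(235.4800−152.6560)=-0.0218; B=V−Δ·S=8.5592
Node (0,0) S=112.0000: V=(p*·5.0203+(1−p*)·5.7870)/1.2=4.4968; Δ=(5.0203−5.7870)/(162.4000−105.2800)=-0.0134; B=V−Δ·S=6.0003
Check: Δ(0,0)·S0 + B(0,0) = 4.4968 = V0.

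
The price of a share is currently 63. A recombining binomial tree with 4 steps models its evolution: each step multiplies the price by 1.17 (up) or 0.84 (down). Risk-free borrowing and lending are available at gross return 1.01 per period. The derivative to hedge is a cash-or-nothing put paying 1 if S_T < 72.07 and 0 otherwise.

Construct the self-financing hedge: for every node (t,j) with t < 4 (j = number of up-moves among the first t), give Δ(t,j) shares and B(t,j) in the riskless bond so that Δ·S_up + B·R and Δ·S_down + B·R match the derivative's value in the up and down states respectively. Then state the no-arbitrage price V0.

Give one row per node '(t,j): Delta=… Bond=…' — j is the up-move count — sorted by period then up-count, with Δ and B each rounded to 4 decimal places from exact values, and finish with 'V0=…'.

(0,0): Delta=-0.0180 Bond=1.7738
(1,0): Delta=-0.0149 Bond=1.6262
(1,1): Delta=-0.0201 Bond=1.9472
(2,0): Delta=0.0000 Bond=0.9803
(2,1): Delta=-0.0250 Bond=2.2658
(2,2): Delta=-0.0169 Bond=1.6851
(3,0): Delta=0.0000 Bond=0.9901
(3,1): Delta=0.0000 Bond=0.9901
(3,2): Delta=-0.0418 Bond=3.5104
(3,3): Delta=0.0000 Bond=0.0000
V0=0.6385

Risk-neutral probability p* = (R−d)/(u−d) = (1.01−0.84)/(1.17−0.84) = 0.5152.
Payoff layer (t=4): V(4,0)=1.0000, V(4,1)=1.0000, V(4,2)=1.0000, V(4,3)=0.0000, V(4,4)=0.0000
(3,0): S=37.3404. Δ = (V_up−V_dn)/(S_up−S_dn) = (1.0000−1.0000)/(43.6882−31.3659) = 0.0000. V = [p*·1.0000 + (1−p*)·1.0000]/1.01 = 0.9901. B = V − Δ·S = 0.9901.
(3,1): S=52.0098. Δ = (V_up−V_dn)/(S_up−S_dn) = (1.0000−1.0000)/(60.8514−43.6882) = 0.0000. V = [p*·1.0000 + (1−p*)·1.0000]/1.01 = 0.9901. B = V − Δ·S = 0.9901.
(3,2): S=72.4422. Δ = (V_up−V_dn)/(S_up−S_dn) = (0.0000−1.0000)/(84.7574−60.8514) = -0.0418. V = [p*·0.0000 + (1−p*)·1.0000]/1.01 = 0.4800. B = V − Δ·S = 3.5104.
(3,3): S=100.9016. Δ = (V_up−V_dn)/(S_up−S_dn) = (0.0000−0.0000)/(118.0549−84.7574) = 0.0000. V = [p*·0.0000 + (1−p*)·0.0000]/1.01 = 0.0000. B = V − Δ·S = 0.0000.
(2,0): S=44.4528. Δ = (V_up−V_dn)/(S_up−S_dn) = (0.9901−0.9901)/(52.0098−37.3404) = 0.0000. V = [p*·0.9901 + (1−p*)·0.9901]/1.01 = 0.9803. B = V − Δ·S = 0.9803.
(2,1): S=61.9164. Δ = (V_up−V_dn)/(S_up−S_dn) = (0.4800−0.9901)/(72.4422−52.0098) = -0.0250. V = [p*·0.4800 + (1−p*)·0.9901]/1.01 = 0.7201. B = V − Δ·S = 2.2658.
(2,2): S=86.2407. Δ = (V_up−V_dn)/(S_up−S_dn) = (0.0000−0.4800)/(100.9016−72.4422) = -0.0169. V = [p*·0.0000 + (1−p*)·0.4800]/1.01 = 0.2304. B = V − Δ·S = 1.6851.
(1,0): S=52.9200. Δ = (V_up−V_dn)/(S_up−S_dn) = (0.7201−0.9803)/(61.9164−44.4528) = -0.0149. V = [p*·0.7201 + (1−p*)·0.9803]/1.01 = 0.8379. B = V − Δ·S = 1.6262.
(1,1): S=73.7100. Δ = (V_up−V_dn)/(S_up−S_dn) = (0.2304−0.7201)/(86.2407−61.9164) = -0.0201. V = [p*·0.2304 + (1−p*)·0.7201]/1.01 = 0.4632. B = V − Δ·S = 1.9472.
(0,0): S=63.0000. Δ = (V_up−V_dn)/(S_up−S_dn) = (0.4632−0.8379)/(73.7100−52.9200) = -0.0180. V = [p*·0.4632 + (1−p*)·0.8379]/1.01 = 0.6385. B = V − Δ·S = 1.7738.
The time-0 hedge costs 0.6385, which is the no-arbitrage price.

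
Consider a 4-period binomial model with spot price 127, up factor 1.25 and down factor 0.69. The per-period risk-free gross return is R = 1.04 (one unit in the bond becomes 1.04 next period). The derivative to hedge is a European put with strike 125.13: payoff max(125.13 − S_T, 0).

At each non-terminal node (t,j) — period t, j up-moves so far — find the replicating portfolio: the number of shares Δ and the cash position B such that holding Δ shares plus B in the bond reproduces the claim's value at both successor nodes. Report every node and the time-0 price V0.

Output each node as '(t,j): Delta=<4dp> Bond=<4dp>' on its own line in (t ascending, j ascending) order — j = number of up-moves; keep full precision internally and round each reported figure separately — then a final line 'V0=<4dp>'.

Since d<R<u, set p* = (R−d)/(u−d) = 0.6250; price each node as the discounted p*-expectation of its children.
At expiry t=4: V(4,0)=96.3428, V(4,1)=72.9792, V(4,2)=30.6539, V(4,3)=0.0000, V(4,4)=0.0000
  t=3,j=0: stock 41.7206 → up 52.1508 (V=72.9792), down 28.7872 (V=96.3428). Price 78.5967; hedge Δ=-1.0000, bond B=120.3173.
  t=3,j=1: stock 75.5809 → up 94.4761 (V=30.6539), down 52.1508 (V=72.9792). Price 44.7364; hedge Δ=-1.0000, bond B=120.3173.
  t=3,j=2: stock 136.9219 → up 171.1523 (V=0.0000), down 94.4761 (V=30.6539). Price 11.0531; hedge Δ=-0.3998, bond B=65.7922.
  t=3,j=3: stock 248.0469 → up 310.0586 (V=0.0000), down 171.1523 (V=0.0000). Price 0.0000; hedge Δ=0.0000, bond B=0.0000.
  t=2,j=0: stock 60.4647 → up 75.5809 (V=44.7364), down 41.7206 (V=78.5967). Price 55.2250; hedge Δ=-1.0000, bond B=115.6897.
  t=2,j=1: stock 109.5375 → up 136.9219 (V=11.0531), down 75.5809 (V=44.7364). Price 22.7734; hedge Δ=-0.5491, bond B=82.9222.
  t=2,j=2: stock 198.4375 → up 248.0469 (V=0.0000), down 136.9219 (V=11.0531). Price 3.9855; hedge Δ=-0.0995, bond B=23.7232.
  t=1,j=0: stock 87.6300 → up 109.5375 (V=22.7734), down 60.4647 (V=55.2250). Price 33.5988; hedge Δ=-0.6613, bond B=91.5481.
  t=1,j=1: stock 158.7500 → up 198.4375 (V=3.9855), down 109.5375 (V=22.7734). Price 10.6067; hedge Δ=-0.2113, bond B=44.1565.
  t=0,j=0: stock 127.0000 → up 158.7500 (V=10.6067), down 87.6300 (V=33.5988). Price 18.4892; hedge Δ=-0.3233, bond B=59.5465.
Self-financing check: at every node Δ·S+B equals the discounted successor values.

(0,0): Delta=-0.3233 Bond=59.5465
(1,0): Delta=-0.6613 Bond=91.5481
(1,1): Delta=-0.2113 Bond=44.1565
(2,0): Delta=-1.0000 Bond=115.6897
(2,1): Delta=-0.5491 Bond=82.9222
(2,2): Delta=-0.0995 Bond=23.7232
(3,0): Delta=-1.0000 Bond=120.3173
(3,1): Delta=-1.0000 Bond=120.3173
(3,2): Delta=-0.3998 Bond=65.7922
(3,3): Delta=0.0000 Bond=0.0000
V0=18.4892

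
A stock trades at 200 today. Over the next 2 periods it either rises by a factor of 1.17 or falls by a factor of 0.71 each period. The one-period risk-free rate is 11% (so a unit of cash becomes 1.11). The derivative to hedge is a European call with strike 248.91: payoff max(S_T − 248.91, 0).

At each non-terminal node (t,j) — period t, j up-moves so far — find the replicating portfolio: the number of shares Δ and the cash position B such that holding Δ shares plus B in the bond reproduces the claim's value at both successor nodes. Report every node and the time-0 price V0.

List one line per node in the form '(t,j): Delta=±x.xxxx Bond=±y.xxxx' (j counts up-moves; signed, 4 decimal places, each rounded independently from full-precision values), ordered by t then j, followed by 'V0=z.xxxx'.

(0,0): Delta=0.2118 Bond=-27.0915
(1,0): Delta=0.0000 Bond=0.0000
(1,1): Delta=0.2310 Bond=-34.5823
V0=15.2628

Under the risk-neutral measure, an up-move has probability p* = (R−d)/(u−d) = 0.8696 and values discount at R = 1.11.
Terminal payoffs: V(2,0)=0.0000, V(2,1)=0.0000, V(2,2)=24.8700
Node (1,0) S=142.0000: V=(p*·0.0000+(1−p*)·0.0000)/1.11=0.0000; Δ=(0.0000−0.0000)/(166.1400−100.8200)=0.0000; B=V−Δ·S=0.0000
Node (1,1) S=234.0000: V=(p*·24.8700+(1−p*)·0.0000)/1.11=19.4830; Δ=(24.8700−0.0000)/(273.7800−166.1400)=0.2310; B=V−Δ·S=-34.5823
Node (0,0) S=200.0000: V=(p*·19.4830+(1−p*)·0.0000)/1.11=15.2628; Δ=(19.4830−0.0000)/(234.0000−142.0000)=0.2118; B=V−Δ·S=-27.0915
The time-0 hedge costs 15.2628, which is the no-arbitrage price.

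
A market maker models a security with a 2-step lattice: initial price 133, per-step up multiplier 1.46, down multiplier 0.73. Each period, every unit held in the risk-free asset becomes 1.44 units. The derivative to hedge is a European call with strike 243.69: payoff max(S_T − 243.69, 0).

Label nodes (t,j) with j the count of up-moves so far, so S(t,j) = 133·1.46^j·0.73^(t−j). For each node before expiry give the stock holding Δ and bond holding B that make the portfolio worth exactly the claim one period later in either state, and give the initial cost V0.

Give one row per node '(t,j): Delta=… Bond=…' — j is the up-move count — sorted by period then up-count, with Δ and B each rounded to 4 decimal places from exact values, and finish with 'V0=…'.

Risk-neutral probability p* = (R−d)/(u−d) = (1.44−0.73)/(1.46−0.73) = 0.9726.
Terminal values V(2,·): V(2,0)=0.0000, V(2,1)=0.0000, V(2,2)=39.8128
  t=1,j=0: stock 97.0900 → up 141.7514 (V=0.0000), down 70.8757 (V=0.0000). Price 0.0000; hedge Δ=0.0000, bond B=0.0000.
  t=1,j=1: stock 194.1800 → up 283.5028 (V=39.8128), down 141.7514 (V=0.0000). Price 26.8903; hedge Δ=0.2809, bond B=-27.6478.
  t=0,j=0: stock 133.0000 → up 194.1800 (V=26.8903), down 97.0900 (V=0.0000). Price 18.1622; hedge Δ=0.2770, bond B=-18.6738.
Each (Δ,B) replicates both successor values, so the strategy is self-financing and V0 is arbitrage-free.

(0,0): Delta=0.2770 Bond=-18.6738
(1,0): Delta=0.0000 Bond=0.0000
(1,1): Delta=0.2809 Bond=-27.6478
V0=18.1622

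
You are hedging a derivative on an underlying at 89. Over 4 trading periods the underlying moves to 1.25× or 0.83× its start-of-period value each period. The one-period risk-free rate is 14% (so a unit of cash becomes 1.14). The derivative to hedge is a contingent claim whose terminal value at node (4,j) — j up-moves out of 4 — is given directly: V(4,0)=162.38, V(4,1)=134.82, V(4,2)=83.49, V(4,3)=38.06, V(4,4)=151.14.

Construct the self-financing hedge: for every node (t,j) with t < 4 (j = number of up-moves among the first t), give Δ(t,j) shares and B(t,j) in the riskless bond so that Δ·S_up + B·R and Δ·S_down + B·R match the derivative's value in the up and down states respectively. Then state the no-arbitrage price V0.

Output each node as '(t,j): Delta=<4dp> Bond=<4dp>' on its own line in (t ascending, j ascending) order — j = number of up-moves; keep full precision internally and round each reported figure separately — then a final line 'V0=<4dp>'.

(0,0): Delta=0.3202 Bond=23.3243
(1,0): Delta=-1.1529 Bond=135.4063
(1,1): Delta=0.6673 Bond=-12.0226
(2,0): Delta=-1.5365 Bond=177.8803
(2,1): Delta=-1.0625 Bond=146.0185
(2,2): Delta=1.0748 Bond=-70.3822
(3,0): Delta=-1.2895 Bond=190.2139
(3,1): Delta=-1.5947 Bond=207.2437
(3,2): Delta=-0.9371 Bond=151.9898
(3,3): Delta=1.5489 Bond=-162.6383
V0=51.8213

Since d<R<u, set p* = (R−d)/(u−d) = 0.7381; price each node as the discounted p*-expectation of its children.
Payoff layer (t=4): V(4,0)=162.3800, V(4,1)=134.8200, V(4,2)=83.4900, V(4,3)=38.0600, V(4,4)=151.1400
(3,0): S=50.8890. Δ = (V_up−V_dn)/(S_up−S_dn) = (134.8200−162.3800)/(63.6113−42.2379) = -1.2895. V = [p*·134.8200 + (1−p*)·162.3800]/1.14 = 124.5948. B = V − Δ·S = 190.2139.
(3,1): S=76.6401. Δ = (V_up−V_dn)/(S_up−S_dn) = (83.4900−134.8200)/(95.8002−63.6113) = -1.5947. V = [p*·83.4900 + (1−p*)·134.8200]/1.14 = 85.0294. B = V − Δ·S = 207.2437.
(3,2): S=115.4219. Δ = (V_up−V_dn)/(S_up−S_dn) = (38.0600−83.4900)/(144.2773−95.8002) = -0.9371. V = [p*·38.0600 + (1−p*)·83.4900]/1.14 = 43.8231. B = V − Δ·S = 151.9898.
(3,3): S=173.8281. Δ = (V_up−V_dn)/(S_up−S_dn) = (151.1400−38.0600)/(217.2852−144.2773) = 1.5489. V = [p*·151.1400 + (1−p*)·38.0600]/1.14 = 106.5998. B = V − Δ·S = -162.6383.
(2,0): S=61.3121. Δ = (V_up−V_dn)/(S_up−S_dn) = (85.0294−124.5948)/(76.6401−50.8890) = -1.5365. V = [p*·85.0294 + (1−p*)·124.5948]/1.14 = 83.6770. B = V − Δ·S = 177.8803.
(2,1): S=92.3375. Δ = (V_up−V_dn)/(S_up−S_dn) = (43.8231−85.0294)/(115.4219−76.6401) = -1.0625. V = [p*·43.8231 + (1−p*)·85.0294]/1.14 = 47.9081. B = V − Δ·S = 146.0185.
(2,2): S=139.0625. Δ = (V_up−V_dn)/(S_up−S_dn) = (106.5998−43.8231)/(173.8281−115.4219) = 1.0748. V = [p*·106.5998 + (1−p*)·43.8231]/1.14 = 79.0862. B = V − Δ·S = -70.3822.
(1,0): S=73.8700. Δ = (V_up−V_dn)/(S_up−S_dn) = (47.9081−83.6770)/(92.3375−61.3121) = -1.1529. V = [p*·47.9081 + (1−p*)·83.6770]/1.14 = 50.2422. B = V − Δ·S = 135.4063.
(1,1): S=111.2500. Δ = (V_up−V_dn)/(S_up−S_dn) = (79.0862−47.9081)/(139.0625−92.3375) = 0.6673. V = [p*·79.0862 + (1−p*)·47.9081]/1.14 = 62.2110. B = V − Δ·S = -12.0226.
(0,0): S=89.0000. Δ = (V_up−V_dn)/(S_up−S_dn) = (62.2110−50.2422)/(111.2500−73.8700) = 0.3202. V = [p*·62.2110 + (1−p*)·50.2422]/1.14 = 51.8213. B = V − Δ·S = 23.3243.
The time-0 hedge costs 51.8213, which is the no-arbitrage price.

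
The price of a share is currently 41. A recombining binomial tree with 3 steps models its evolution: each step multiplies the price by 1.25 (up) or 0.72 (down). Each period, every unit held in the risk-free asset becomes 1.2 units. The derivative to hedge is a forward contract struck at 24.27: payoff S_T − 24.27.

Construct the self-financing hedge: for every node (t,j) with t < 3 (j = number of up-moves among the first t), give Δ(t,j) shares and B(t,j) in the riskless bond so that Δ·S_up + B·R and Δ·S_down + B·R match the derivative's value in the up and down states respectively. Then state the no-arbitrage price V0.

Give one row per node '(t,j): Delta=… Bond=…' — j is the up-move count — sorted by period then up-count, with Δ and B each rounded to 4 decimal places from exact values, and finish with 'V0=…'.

(0,0): Delta=1.0000 Bond=-14.0451
(1,0): Delta=1.0000 Bond=-16.8542
(1,1): Delta=1.0000 Bond=-16.8542
(2,0): Delta=1.0000 Bond=-20.2250
(2,1): Delta=1.0000 Bond=-20.2250
(2,2): Delta=1.0000 Bond=-20.2250
V0=26.9549

The replicating-portfolio and risk-neutral prices coincide; use p* = (1.2−0.72)/(1.25−0.72) = 0.9057 for the latter.
At expiry t=3: V(3,0)=-8.9668, V(3,1)=2.2980, V(3,2)=21.8550, V(3,3)=55.8081
  t=2,j=0: stock 21.2544 → up 26.5680 (V=2.2980), down 15.3032 (V=-8.9668). Price 1.0294; hedge Δ=1.0000, bond B=-20.2250.
  t=2,j=1: stock 36.9000 → up 46.1250 (V=21.8550), down 26.5680 (V=2.2980). Price 16.6750; hedge Δ=1.0000, bond B=-20.2250.
  t=2,j=2: stock 64.0625 → up 80.0781 (V=55.8081), down 46.1250 (V=21.8550). Price 43.8375; hedge Δ=1.0000, bond B=-20.2250.
  t=1,j=0: stock 29.5200 → up 36.9000 (V=16.6750), down 21.2544 (V=1.0294). Price 12.6658; hedge Δ=1.0000, bond B=-16.8542.
  t=1,j=1: stock 51.2500 → up 64.0625 (V=43.8375), down 36.9000 (V=16.6750). Price 34.3958; hedge Δ=1.0000, bond B=-16.8542.
  t=0,j=0: stock 41.0000 → up 51.2500 (V=34.3958), down 29.5200 (V=12.6658). Price 26.9549; hedge Δ=1.0000, bond B=-14.0451.
Self-financing check: at every node Δ·S+B equals the discounted successor values.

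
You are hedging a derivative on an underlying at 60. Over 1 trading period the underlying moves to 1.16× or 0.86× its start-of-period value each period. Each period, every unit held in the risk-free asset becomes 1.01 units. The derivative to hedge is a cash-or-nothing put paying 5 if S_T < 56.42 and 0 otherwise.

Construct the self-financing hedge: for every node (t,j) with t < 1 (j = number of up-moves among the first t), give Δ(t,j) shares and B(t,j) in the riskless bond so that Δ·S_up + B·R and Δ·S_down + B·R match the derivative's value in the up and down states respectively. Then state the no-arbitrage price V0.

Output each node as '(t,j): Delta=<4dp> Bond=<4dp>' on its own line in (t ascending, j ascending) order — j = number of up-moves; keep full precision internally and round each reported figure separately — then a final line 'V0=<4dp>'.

The replicating-portfolio and risk-neutral prices coincide; use p* = (1.01−0.86)/(1.16−0.86) = 0.5000 for the latter.
At expiry t=1: V(1,0)=5.0000, V(1,1)=0.0000
(0,0): S=60.0000. Δ = (V_up−V_dn)/(S_up−S_dn) = (0.0000−5.0000)/(69.6000−51.6000) = -0.2778. V = [p*·0.0000 + (1−p*)·5.0000]/1.01 = 2.4752. B = V − Δ·S = 19.1419.
The time-0 hedge costs 2.4752, which is the no-arbitrage price.

(0,0): Delta=-0.2778 Bond=19.1419
V0=2.4752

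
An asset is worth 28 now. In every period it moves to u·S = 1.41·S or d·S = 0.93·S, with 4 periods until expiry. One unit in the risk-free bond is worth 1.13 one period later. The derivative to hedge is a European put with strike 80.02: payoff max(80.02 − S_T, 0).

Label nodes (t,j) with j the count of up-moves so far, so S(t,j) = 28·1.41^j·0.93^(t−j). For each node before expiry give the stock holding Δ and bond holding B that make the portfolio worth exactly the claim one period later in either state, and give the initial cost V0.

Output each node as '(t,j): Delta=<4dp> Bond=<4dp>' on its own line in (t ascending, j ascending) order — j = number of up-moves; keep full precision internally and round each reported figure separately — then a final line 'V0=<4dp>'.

Under the risk-neutral measure, an up-move has probability p* = (R−d)/(u−d) = 0.4167 and values discount at R = 1.13.
Terminal values V(4,·): V(4,0)=59.0745, V(4,1)=48.2640, V(4,2)=31.8738, V(4,3)=7.0241, V(4,4)=0.0000
  t=3,j=0: stock 22.5220 → up 31.7560 (V=48.2640), down 20.9455 (V=59.0745). Price 48.2922; hedge Δ=-1.0000, bond B=70.8142.
  t=3,j=1: stock 34.1463 → up 48.1462 (V=31.8738), down 31.7560 (V=48.2640). Price 36.6679; hedge Δ=-1.0000, bond B=70.8142.
  t=3,j=2: stock 51.7701 → up 72.9959 (V=7.0241), down 48.1462 (V=31.8738). Price 19.0440; hedge Δ=-1.0000, bond B=70.8142.
  t=3,j=3: stock 78.4902 → up 110.6712 (V=0.0000), down 72.9959 (V=7.0241). Price 3.6260; hedge Δ=-0.1864, bond B=18.2596.
  t=2,j=0: stock 24.2172 → up 34.1463 (V=36.6679), down 22.5220 (V=48.2922). Price 38.4502; hedge Δ=-1.0000, bond B=62.6674.
  t=2,j=1: stock 36.7164 → up 51.7701 (V=19.0440), down 34.1463 (V=36.6679). Price 25.9510; hedge Δ=-1.0000, bond B=62.6674.
  t=2,j=2: stock 55.6668 → up 78.4902 (V=3.6260), down 51.7701 (V=19.0440). Price 11.1680; hedge Δ=-0.5770, bond B=43.2889.
  t=1,j=0: stock 26.0400 → up 36.7164 (V=25.9510), down 24.2172 (V=38.4502). Price 29.4179; hedge Δ=-1.0000, bond B=55.4579.
  t=1,j=1: stock 39.4800 → up 55.6668 (V=11.1680), down 36.7164 (V=25.9510). Price 17.5145; hedge Δ=-0.7801, bond B=48.3124.
  t=0,j=0: stock 28.0000 → up 39.4800 (V=17.5145), down 26.0400 (V=29.4179). Price 21.6444; hedge Δ=-0.8857, bond B=46.4430.
Root portfolio cost Δ·28+B reproduces V0=21.6444.

(0,0): Delta=-0.8857 Bond=46.4430
(1,0): Delta=-1.0000 Bond=55.4579
(1,1): Delta=-0.7801 Bond=48.3124
(2,0): Delta=-1.0000 Bond=62.6674
(2,1): Delta=-1.0000 Bond=62.6674
(2,2): Delta=-0.5770 Bond=43.2889
(3,0): Delta=-1.0000 Bond=70.8142
(3,1): Delta=-1.0000 Bond=70.8142
(3,2): Delta=-1.0000 Bond=70.8142
(3,3): Delta=-0.1864 Bond=18.2596
V0=21.6444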